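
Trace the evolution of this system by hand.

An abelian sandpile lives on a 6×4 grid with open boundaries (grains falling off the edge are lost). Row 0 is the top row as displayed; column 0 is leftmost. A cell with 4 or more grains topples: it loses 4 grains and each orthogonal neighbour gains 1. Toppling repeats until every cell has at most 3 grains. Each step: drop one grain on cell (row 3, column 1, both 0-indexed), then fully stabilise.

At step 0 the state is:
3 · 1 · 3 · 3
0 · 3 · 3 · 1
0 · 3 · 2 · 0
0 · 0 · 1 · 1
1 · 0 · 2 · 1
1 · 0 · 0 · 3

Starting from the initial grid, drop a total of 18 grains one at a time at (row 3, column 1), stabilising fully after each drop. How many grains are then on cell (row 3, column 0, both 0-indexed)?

2

gen 0: 3 · 1 · 3 · 3
0 · 3 · 3 · 1
0 · 3 · 2 · 0
0 · 0 · 1 · 1
1 · 0 · 2 · 1
1 · 0 · 0 · 3
gen 1: 3 · 1 · 3 · 3
0 · 3 · 3 · 1
0 · 3 · 2 · 0
0 · 1 · 1 · 1
1 · 0 · 2 · 1
1 · 0 · 0 · 3
gen 2: 3 · 1 · 3 · 3
0 · 3 · 3 · 1
0 · 3 · 2 · 0
0 · 2 · 1 · 1
1 · 0 · 2 · 1
1 · 0 · 0 · 3
gen 3: 3 · 1 · 3 · 3
0 · 3 · 3 · 1
0 · 3 · 2 · 0
0 · 3 · 1 · 1
1 · 0 · 2 · 1
1 · 0 · 0 · 3
gen 4: 3 · 3 · 1 · 0
1 · 1 · 2 · 3
1 · 2 · 0 · 1
1 · 1 · 3 · 1
1 · 1 · 2 · 1
1 · 0 · 0 · 3
gen 5: 3 · 3 · 1 · 0
1 · 1 · 2 · 3
1 · 2 · 0 · 1
1 · 2 · 3 · 1
1 · 1 · 2 · 1
1 · 0 · 0 · 3
gen 6: 3 · 3 · 1 · 0
1 · 1 · 2 · 3
1 · 2 · 0 · 1
1 · 3 · 3 · 1
1 · 1 · 2 · 1
1 · 0 · 0 · 3
gen 7: 3 · 3 · 1 · 0
1 · 1 · 2 · 3
1 · 3 · 1 · 1
2 · 1 · 0 · 2
1 · 2 · 3 · 1
1 · 0 · 0 · 3
gen 8: 3 · 3 · 1 · 0
1 · 1 · 2 · 3
1 · 3 · 1 · 1
2 · 2 · 0 · 2
1 · 2 · 3 · 1
1 · 0 · 0 · 3
gen 9: 3 · 3 · 1 · 0
1 · 1 · 2 · 3
1 · 3 · 1 · 1
2 · 3 · 0 · 2
1 · 2 · 3 · 1
1 · 0 · 0 · 3
gen 10: 3 · 3 · 1 · 0
1 · 2 · 2 · 3
2 · 0 · 2 · 1
3 · 1 · 1 · 2
1 · 3 · 3 · 1
1 · 0 · 0 · 3
gen 11: 3 · 3 · 1 · 0
1 · 2 · 2 · 3
2 · 0 · 2 · 1
3 · 2 · 1 · 2
1 · 3 · 3 · 1
1 · 0 · 0 · 3
gen 12: 3 · 3 · 1 · 0
1 · 2 · 2 · 3
2 · 0 · 2 · 1
3 · 3 · 1 · 2
1 · 3 · 3 · 1
1 · 0 · 0 · 3
gen 13: 3 · 3 · 1 · 0
1 · 2 · 2 · 3
3 · 1 · 2 · 1
0 · 2 · 3 · 2
3 · 1 · 0 · 2
1 · 1 · 1 · 3
gen 14: 3 · 3 · 1 · 0
1 · 2 · 2 · 3
3 · 1 · 2 · 1
0 · 3 · 3 · 2
3 · 1 · 0 · 2
1 · 1 · 1 · 3
gen 15: 3 · 3 · 1 · 0
1 · 2 · 2 · 3
3 · 2 · 3 · 1
1 · 1 · 0 · 3
3 · 2 · 1 · 2
1 · 1 · 1 · 3
gen 16: 3 · 3 · 1 · 0
1 · 2 · 2 · 3
3 · 2 · 3 · 1
1 · 2 · 0 · 3
3 · 2 · 1 · 2
1 · 1 · 1 · 3
gen 17: 3 · 3 · 1 · 0
1 · 2 · 2 · 3
3 · 2 · 3 · 1
1 · 3 · 0 · 3
3 · 2 · 1 · 2
1 · 1 · 1 · 3
gen 18: 3 · 3 · 1 · 0
1 · 2 · 2 · 3
3 · 3 · 3 · 1
2 · 0 · 1 · 3
3 · 3 · 1 · 2
1 · 1 · 1 · 3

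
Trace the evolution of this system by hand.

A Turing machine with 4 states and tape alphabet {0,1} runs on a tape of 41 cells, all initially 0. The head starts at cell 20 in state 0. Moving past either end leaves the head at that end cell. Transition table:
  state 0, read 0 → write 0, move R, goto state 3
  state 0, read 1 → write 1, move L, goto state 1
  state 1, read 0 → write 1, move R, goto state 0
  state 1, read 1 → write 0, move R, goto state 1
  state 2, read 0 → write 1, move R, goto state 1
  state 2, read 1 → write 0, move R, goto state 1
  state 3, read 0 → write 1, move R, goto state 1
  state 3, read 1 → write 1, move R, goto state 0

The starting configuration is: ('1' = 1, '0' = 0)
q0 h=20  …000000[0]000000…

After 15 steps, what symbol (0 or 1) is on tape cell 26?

step 0: q0 h=20  …000000[0]000000…
step 1: q3 h=21  …000000[0]000000…
step 2: q1 h=22  …000001[0]000000…
step 3: q0 h=23  …000011[0]000000…
step 4: q3 h=24  …000110[0]000000…
step 5: q1 h=25  …001101[0]000000…
step 6: q0 h=26  …011011[0]000000…
step 7: q3 h=27  …110110[0]000000…
step 8: q1 h=28  …101101[0]000000…
step 9: q0 h=29  …011011[0]000000…
step 10: q3 h=30  …110110[0]000000…
step 11: q1 h=31  …101101[0]000000…
step 12: q0 h=32  …011011[0]000000…
step 13: q3 h=33  …110110[0]000000…
step 14: q1 h=34  …101101[0]000000|
step 15: q0 h=35  …011011[0]00000|

0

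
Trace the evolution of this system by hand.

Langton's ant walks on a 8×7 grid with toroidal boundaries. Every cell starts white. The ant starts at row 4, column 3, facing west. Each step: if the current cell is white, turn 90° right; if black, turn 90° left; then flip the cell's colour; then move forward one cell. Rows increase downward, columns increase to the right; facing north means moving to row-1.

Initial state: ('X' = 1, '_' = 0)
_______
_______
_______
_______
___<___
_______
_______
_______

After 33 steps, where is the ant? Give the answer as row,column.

5,5

t=0: _______
_______
_______
_______
___<___
_______
_______
_______
t=1: _______
_______
_______
___^___
___X___
_______
_______
_______
t=2: _______
_______
_______
___X>__
___X___
_______
_______
_______
t=3: _______
_______
_______
___XX__
___Xv__
_______
_______
_______
t=4: _______
_______
_______
___XX__
___<X__
_______
_______
_______
t=5: _______
_______
_______
___XX__
____X__
___v___
_______
_______
t=6: _______
_______
_______
___XX__
____X__
__<X___
_______
_______
t=7: _______
_______
_______
___XX__
__^_X__
__XX___
_______
_______
t=8: _______
_______
_______
___XX__
__X>X__
__XX___
_______
_______
t=9: _______
_______
_______
___XX__
__XXX__
__Xv___
_______
_______
t=10: _______
_______
_______
___XX__
__XXX__
__X_>__
_______
_______
t=11: _______
_______
_______
___XX__
__XXX__
__X_X__
____v__
_______
t=12: _______
_______
_______
___XX__
__XXX__
__X_X__
___<X__
_______
t=13: _______
_______
_______
___XX__
__XXX__
__X^X__
___XX__
_______
t=14: _______
_______
_______
___XX__
__XXX__
__XX>__
___XX__
_______
t=15: _______
_______
_______
___XX__
__XX^__
__XX___
___XX__
_______
t=16: _______
_______
_______
___XX__
__X<___
__XX___
___XX__
_______
t=17: _______
_______
_______
___XX__
__X____
__Xv___
___XX__
_______
t=18: _______
_______
_______
___XX__
__X____
__X_>__
___XX__
_______
t=19: _______
_______
_______
___XX__
__X____
__X_X__
___Xv__
_______
t=20: _______
_______
_______
___XX__
__X____
__X_X__
___X_>_
_______
t=21: _______
_______
_______
___XX__
__X____
__X_X__
___X_X_
_____v_
t=22: _______
_______
_______
___XX__
__X____
__X_X__
___X_X_
____<X_
t=23: _______
_______
_______
___XX__
__X____
__X_X__
___X^X_
____XX_
t=24: _______
_______
_______
___XX__
__X____
__X_X__
___XX>_
____XX_
t=25: _______
_______
_______
___XX__
__X____
__X_X^_
___XX__
____XX_
t=26: _______
_______
_______
___XX__
__X____
__X_XX>
___XX__
____XX_
t=27: _______
_______
_______
___XX__
__X____
__X_XXX
___XX_v
____XX_
t=28: _______
_______
_______
___XX__
__X____
__X_XXX
___XX<X
____XX_
t=29: _______
_______
_______
___XX__
__X____
__X_X^X
___XXXX
____XX_
t=30: _______
_______
_______
___XX__
__X____
__X_<_X
___XXXX
____XX_
t=31: _______
_______
_______
___XX__
__X____
__X___X
___XvXX
____XX_
t=32: _______
_______
_______
___XX__
__X____
__X___X
___X_>X
____XX_
t=33: _______
_______
_______
___XX__
__X____
__X__^X
___X__X
____XX_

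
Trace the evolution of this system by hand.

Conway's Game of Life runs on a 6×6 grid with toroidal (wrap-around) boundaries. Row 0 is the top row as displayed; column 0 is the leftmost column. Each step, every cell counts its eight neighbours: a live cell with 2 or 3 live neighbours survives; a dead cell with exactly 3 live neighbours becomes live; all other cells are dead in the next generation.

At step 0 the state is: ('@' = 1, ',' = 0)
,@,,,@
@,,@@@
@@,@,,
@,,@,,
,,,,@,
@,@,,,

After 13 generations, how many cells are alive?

gen 0: ,@,,,@
@,,@@@
@@,@,,
@,,@,,
,,,,@,
@,@,,,
gen 1: ,@@@,,
,,,@,,
,@,@,,
@@@@@@
,@,@,@
@@,,,@
gen 2: ,@,@@,
,@,@@,
,@,,,@
,,,,,@
,,,@,,
,,,@,@
gen 3: @,,,,@
,@,@,@
,,@,,@
@,,,@,
,,,,,,
,,,@,,
gen 4: @,@,,@
,@@,,@
,@@@,@
,,,,,@
,,,,,,
,,,,,,
gen 5: @,@,,@
,,,,,@
,@,@,@
@,@,@,
,,,,,,
,,,,,,
gen 6: @,,,,@
,@@,,@
,@@@,@
@@@@@@
,,,,,,
,,,,,,
gen 7: @@,,,@
,,,@,@
,,,,,,
,,,,,@
@@@@@@
,,,,,,
gen 8: @,,,@@
,,,,@@
,,,,@,
,@@@,@
@@@@@@
,,,@,,
gen 9: @,,@,,
@,,@,,
@,@,,,
,,,,,,
,,,,,@
,,,,,,
gen 10: ,,,,,,
@,@@,@
,@,,,,
,,,,,,
,,,,,,
,,,,,,
gen 11: ,,,,,,
@@@,,,
@@@,,,
,,,,,,
,,,,,,
,,,,,,
gen 12: ,@,,,,
@,@,,,
@,@,,,
,@,,,,
,,,,,,
,,,,,,
gen 13: ,@,,,,
@,@,,,
@,@,,,
,@,,,,
,,,,,,
,,,,,,

6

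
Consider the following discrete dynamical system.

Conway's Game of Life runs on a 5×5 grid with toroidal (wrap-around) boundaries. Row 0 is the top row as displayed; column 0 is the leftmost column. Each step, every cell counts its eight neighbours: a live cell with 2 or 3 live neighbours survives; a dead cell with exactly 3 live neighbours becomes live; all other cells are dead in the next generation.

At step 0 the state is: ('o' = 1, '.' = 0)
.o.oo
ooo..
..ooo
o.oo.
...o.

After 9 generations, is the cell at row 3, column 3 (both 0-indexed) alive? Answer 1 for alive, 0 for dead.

t=0: .o.oo
ooo..
..ooo
o.oo.
...o.
t=1: .o.oo
.....
.....
.o...
oo...
t=2: .oo.o
.....
.....
oo...
.o..o
t=3: .ooo.
.....
.....
oo...
...oo
t=4: ..ooo
..o..
.....
o...o
...oo
t=5: ..o.o
..o..
.....
o..oo
..o..
t=6: .oo..
...o.
...oo
...oo
ooo..
t=7: o..o.
...oo
..o..
.o...
o...o
t=8: o..o.
..ooo
..oo.
oo...
oo..o
t=9: .....
.o...
o....
...o.
..o..

1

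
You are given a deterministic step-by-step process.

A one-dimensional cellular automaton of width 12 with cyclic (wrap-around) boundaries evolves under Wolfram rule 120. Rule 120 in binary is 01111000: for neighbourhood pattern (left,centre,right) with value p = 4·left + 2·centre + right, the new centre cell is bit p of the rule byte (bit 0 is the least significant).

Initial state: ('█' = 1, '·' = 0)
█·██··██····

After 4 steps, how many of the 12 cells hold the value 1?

gen 0: █·██··██····
gen 1: ·████·███···
gen 2: ·█··███·██··
gen 3: ··█·█·█████·
gen 4: ···█·██···██

5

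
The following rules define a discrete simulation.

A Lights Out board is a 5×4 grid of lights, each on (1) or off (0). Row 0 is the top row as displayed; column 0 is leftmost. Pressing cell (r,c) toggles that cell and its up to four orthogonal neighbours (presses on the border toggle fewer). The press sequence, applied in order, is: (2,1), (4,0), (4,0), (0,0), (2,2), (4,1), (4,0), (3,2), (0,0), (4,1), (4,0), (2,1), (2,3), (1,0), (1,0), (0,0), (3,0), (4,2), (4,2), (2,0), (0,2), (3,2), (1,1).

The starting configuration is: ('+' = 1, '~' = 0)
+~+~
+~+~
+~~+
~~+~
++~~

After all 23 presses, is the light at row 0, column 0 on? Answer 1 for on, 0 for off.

gen 0: +~+~
+~+~
+~~+
~~+~
++~~
gen 1: +~+~
+++~
~+++
~++~
++~~
gen 2: +~+~
+++~
~+++
+++~
~~~~
gen 3: +~+~
+++~
~+++
~++~
++~~
gen 4: ~++~
~++~
~+++
~++~
++~~
gen 5: ~++~
~+~~
~~~~
~+~~
++~~
gen 6: ~++~
~+~~
~~~~
~~~~
~~+~
gen 7: ~++~
~+~~
~~~~
+~~~
+++~
gen 8: ~++~
~+~~
~~+~
++++
++~~
gen 9: +~+~
++~~
~~+~
++++
++~~
gen 10: +~+~
++~~
~~+~
+~++
~~+~
gen 11: +~+~
++~~
~~+~
~~++
+++~
gen 12: +~+~
+~~~
++~~
~+++
+++~
gen 13: +~+~
+~~+
++++
~++~
+++~
gen 14: ~~+~
~+~+
~+++
~++~
+++~
gen 15: +~+~
+~~+
++++
~++~
+++~
gen 16: ~++~
~~~+
++++
~++~
+++~
gen 17: ~++~
~~~+
~+++
+~+~
~++~
gen 18: ~++~
~~~+
~+++
+~~~
~~~+
gen 19: ~++~
~~~+
~+++
+~+~
~++~
gen 20: ~++~
+~~+
+~++
~~+~
~++~
gen 21: ~~~+
+~++
+~++
~~+~
~++~
gen 22: ~~~+
+~++
+~~+
~+~+
~+~~
gen 23: ~+~+
~+~+
++~+
~+~+
~+~~

0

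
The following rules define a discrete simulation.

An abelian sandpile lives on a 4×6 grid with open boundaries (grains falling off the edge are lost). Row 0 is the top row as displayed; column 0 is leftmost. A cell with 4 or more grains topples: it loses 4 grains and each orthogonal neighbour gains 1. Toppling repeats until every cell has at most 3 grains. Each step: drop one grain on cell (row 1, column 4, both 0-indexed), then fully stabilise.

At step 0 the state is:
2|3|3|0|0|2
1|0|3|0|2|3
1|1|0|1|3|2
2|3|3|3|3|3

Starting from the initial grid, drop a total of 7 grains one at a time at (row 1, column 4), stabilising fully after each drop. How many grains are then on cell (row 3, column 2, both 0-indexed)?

1

0) 2|3|3|0|0|2
1|0|3|0|2|3
1|1|0|1|3|2
2|3|3|3|3|3
1) 2|3|3|0|0|2
1|0|3|0|3|3
1|1|0|1|3|2
2|3|3|3|3|3
2) 2|3|3|0|1|3
1|0|3|1|2|1
1|2|1|3|2|1
3|0|1|1|2|1
3) 2|3|3|0|1|3
1|0|3|1|3|1
1|2|1|3|2|1
3|0|1|1|2|1
4) 2|3|3|0|2|3
1|0|3|2|0|2
1|2|1|3|3|1
3|0|1|1|2|1
5) 2|3|3|0|2|3
1|0|3|2|1|2
1|2|1|3|3|1
3|0|1|1|2|1
6) 2|3|3|0|2|3
1|0|3|2|2|2
1|2|1|3|3|1
3|0|1|1|2|1
7) 2|3|3|0|2|3
1|0|3|2|3|2
1|2|1|3|3|1
3|0|1|1|2|1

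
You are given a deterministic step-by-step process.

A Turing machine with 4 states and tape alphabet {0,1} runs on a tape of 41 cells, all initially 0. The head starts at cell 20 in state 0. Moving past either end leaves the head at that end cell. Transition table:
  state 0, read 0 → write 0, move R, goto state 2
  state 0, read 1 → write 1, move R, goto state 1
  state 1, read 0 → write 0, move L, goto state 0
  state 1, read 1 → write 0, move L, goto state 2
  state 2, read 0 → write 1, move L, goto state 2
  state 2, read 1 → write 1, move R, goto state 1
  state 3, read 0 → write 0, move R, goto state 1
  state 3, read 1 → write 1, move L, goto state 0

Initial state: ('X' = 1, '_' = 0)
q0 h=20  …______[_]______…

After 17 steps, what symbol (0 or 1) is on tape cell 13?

1

[0] q0 h=20  …______[_]______…
[1] q2 h=21  …______[_]______…
[2] q2 h=20  …______[_]X_____…
[3] q2 h=19  …______[_]XX____…
[4] q2 h=18  …______[_]XXX___…
[5] q2 h=17  …______[_]XXXX__…
[6] q2 h=16  …______[_]XXXXX_…
[7] q2 h=15  …______[_]XXXXXX…
[8] q2 h=14  …______[_]XXXXXX…
[9] q2 h=13  …______[_]XXXXXX…
[10] q2 h=12  …______[_]XXXXXX…
[11] q2 h=11  …______[_]XXXXXX…
[12] q2 h=10  …______[_]XXXXXX…
[13] q2 h= 9  …______[_]XXXXXX…
[14] q2 h= 8  …______[_]XXXXXX…
[15] q2 h= 7  …______[_]XXXXXX…
[16] q2 h= 6  |______[_]XXXXXX…
[17] q2 h= 5  |_____[_]XXXXXX…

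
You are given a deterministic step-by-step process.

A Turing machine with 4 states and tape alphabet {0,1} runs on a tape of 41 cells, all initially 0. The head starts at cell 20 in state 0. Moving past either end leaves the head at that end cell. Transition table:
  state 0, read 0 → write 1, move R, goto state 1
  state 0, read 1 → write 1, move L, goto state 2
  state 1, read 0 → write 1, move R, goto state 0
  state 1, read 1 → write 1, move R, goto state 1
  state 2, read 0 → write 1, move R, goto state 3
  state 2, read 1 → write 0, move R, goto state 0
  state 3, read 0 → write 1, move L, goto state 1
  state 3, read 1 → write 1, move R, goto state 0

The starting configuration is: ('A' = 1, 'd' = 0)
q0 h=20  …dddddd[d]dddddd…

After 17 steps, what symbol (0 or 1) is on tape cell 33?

t=0: q0 h=20  …dddddd[d]dddddd…
t=1: q1 h=21  …dddddA[d]dddddd…
t=2: q0 h=22  …ddddAA[d]dddddd…
t=3: q1 h=23  …dddAAA[d]dddddd…
t=4: q0 h=24  …ddAAAA[d]dddddd…
t=5: q1 h=25  …dAAAAA[d]dddddd…
t=6: q0 h=26  …AAAAAA[d]dddddd…
t=7: q1 h=27  …AAAAAA[d]dddddd…
t=8: q0 h=28  …AAAAAA[d]dddddd…
t=9: q1 h=29  …AAAAAA[d]dddddd…
t=10: q0 h=30  …AAAAAA[d]dddddd…
t=11: q1 h=31  …AAAAAA[d]dddddd…
t=12: q0 h=32  …AAAAAA[d]dddddd…
t=13: q1 h=33  …AAAAAA[d]dddddd…
t=14: q0 h=34  …AAAAAA[d]dddddd|
t=15: q1 h=35  …AAAAAA[d]ddddd|
t=16: q0 h=36  …AAAAAA[d]dddd|
t=17: q1 h=37  …AAAAAA[d]ddd|

1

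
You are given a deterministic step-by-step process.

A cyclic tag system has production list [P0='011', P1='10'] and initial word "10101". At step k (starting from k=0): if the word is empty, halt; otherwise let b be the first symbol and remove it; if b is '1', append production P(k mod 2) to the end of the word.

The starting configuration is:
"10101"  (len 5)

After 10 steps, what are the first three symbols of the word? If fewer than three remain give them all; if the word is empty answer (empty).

k=0  "10101"  (len 5)
k=1  "0101011"  (len 7)
k=2  "101011"  (len 6)
k=3  "01011011"  (len 8)
k=4  "1011011"  (len 7)
k=5  "011011011"  (len 9)
k=6  "11011011"  (len 8)
k=7  "1011011011"  (len 10)
k=8  "01101101110"  (len 11)
k=9  "1101101110"  (len 10)
k=10  "10110111010"  (len 11)

101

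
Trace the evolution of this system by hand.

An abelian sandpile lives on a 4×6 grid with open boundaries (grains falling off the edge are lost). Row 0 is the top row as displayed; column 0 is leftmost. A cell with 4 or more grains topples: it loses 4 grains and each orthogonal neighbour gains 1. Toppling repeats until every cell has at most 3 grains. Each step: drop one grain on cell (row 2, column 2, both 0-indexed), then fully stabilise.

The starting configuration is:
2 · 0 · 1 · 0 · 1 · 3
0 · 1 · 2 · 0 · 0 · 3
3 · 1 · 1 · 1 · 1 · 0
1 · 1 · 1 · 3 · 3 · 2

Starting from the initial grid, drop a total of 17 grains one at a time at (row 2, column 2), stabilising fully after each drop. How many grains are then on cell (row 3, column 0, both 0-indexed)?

step 0: 2 · 0 · 1 · 0 · 1 · 3
0 · 1 · 2 · 0 · 0 · 3
3 · 1 · 1 · 1 · 1 · 0
1 · 1 · 1 · 3 · 3 · 2
step 1: 2 · 0 · 1 · 0 · 1 · 3
0 · 1 · 2 · 0 · 0 · 3
3 · 1 · 2 · 1 · 1 · 0
1 · 1 · 1 · 3 · 3 · 2
step 2: 2 · 0 · 1 · 0 · 1 · 3
0 · 1 · 2 · 0 · 0 · 3
3 · 1 · 3 · 1 · 1 · 0
1 · 1 · 1 · 3 · 3 · 2
step 3: 2 · 0 · 1 · 0 · 1 · 3
0 · 1 · 3 · 0 · 0 · 3
3 · 2 · 0 · 2 · 1 · 0
1 · 1 · 2 · 3 · 3 · 2
step 4: 2 · 0 · 1 · 0 · 1 · 3
0 · 1 · 3 · 0 · 0 · 3
3 · 2 · 1 · 2 · 1 · 0
1 · 1 · 2 · 3 · 3 · 2
step 5: 2 · 0 · 1 · 0 · 1 · 3
0 · 1 · 3 · 0 · 0 · 3
3 · 2 · 2 · 2 · 1 · 0
1 · 1 · 2 · 3 · 3 · 2
step 6: 2 · 0 · 1 · 0 · 1 · 3
0 · 1 · 3 · 0 · 0 · 3
3 · 2 · 3 · 2 · 1 · 0
1 · 1 · 2 · 3 · 3 · 2
step 7: 2 · 0 · 2 · 0 · 1 · 3
0 · 2 · 0 · 1 · 0 · 3
3 · 3 · 1 · 3 · 1 · 0
1 · 1 · 3 · 3 · 3 · 2
step 8: 2 · 0 · 2 · 0 · 1 · 3
0 · 2 · 0 · 1 · 0 · 3
3 · 3 · 2 · 3 · 1 · 0
1 · 1 · 3 · 3 · 3 · 2
step 9: 2 · 0 · 2 · 0 · 1 · 3
0 · 2 · 0 · 1 · 0 · 3
3 · 3 · 3 · 3 · 1 · 0
1 · 1 · 3 · 3 · 3 · 2
step 10: 2 · 0 · 2 · 0 · 1 · 3
1 · 3 · 1 · 2 · 0 · 3
0 · 1 · 3 · 1 · 3 · 0
2 · 3 · 1 · 2 · 0 · 3
step 11: 2 · 0 · 2 · 0 · 1 · 3
1 · 3 · 2 · 2 · 0 · 3
0 · 2 · 0 · 2 · 3 · 0
2 · 3 · 2 · 2 · 0 · 3
step 12: 2 · 0 · 2 · 0 · 1 · 3
1 · 3 · 2 · 2 · 0 · 3
0 · 2 · 1 · 2 · 3 · 0
2 · 3 · 2 · 2 · 0 · 3
step 13: 2 · 0 · 2 · 0 · 1 · 3
1 · 3 · 2 · 2 · 0 · 3
0 · 2 · 2 · 2 · 3 · 0
2 · 3 · 2 · 2 · 0 · 3
step 14: 2 · 0 · 2 · 0 · 1 · 3
1 · 3 · 2 · 2 · 0 · 3
0 · 2 · 3 · 2 · 3 · 0
2 · 3 · 2 · 2 · 0 · 3
step 15: 2 · 0 · 2 · 0 · 1 · 3
1 · 3 · 3 · 2 · 0 · 3
0 · 3 · 0 · 3 · 3 · 0
2 · 3 · 3 · 2 · 0 · 3
step 16: 2 · 0 · 2 · 0 · 1 · 3
1 · 3 · 3 · 2 · 0 · 3
0 · 3 · 1 · 3 · 3 · 0
2 · 3 · 3 · 2 · 0 · 3
step 17: 2 · 0 · 2 · 0 · 1 · 3
1 · 3 · 3 · 2 · 0 · 3
0 · 3 · 2 · 3 · 3 · 0
2 · 3 · 3 · 2 · 0 · 3

2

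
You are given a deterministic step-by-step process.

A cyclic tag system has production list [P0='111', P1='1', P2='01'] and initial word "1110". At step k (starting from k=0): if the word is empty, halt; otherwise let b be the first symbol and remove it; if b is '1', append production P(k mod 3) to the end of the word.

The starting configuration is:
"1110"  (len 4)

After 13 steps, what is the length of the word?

11

[0] "1110"  (len 4)
[1] "110111"  (len 6)
[2] "101111"  (len 6)
[3] "0111101"  (len 7)
[4] "111101"  (len 6)
[5] "111011"  (len 6)
[6] "1101101"  (len 7)
[7] "101101111"  (len 9)
[8] "011011111"  (len 9)
[9] "11011111"  (len 8)
[10] "1011111111"  (len 10)
[11] "0111111111"  (len 10)
[12] "111111111"  (len 9)
[13] "11111111111"  (len 11)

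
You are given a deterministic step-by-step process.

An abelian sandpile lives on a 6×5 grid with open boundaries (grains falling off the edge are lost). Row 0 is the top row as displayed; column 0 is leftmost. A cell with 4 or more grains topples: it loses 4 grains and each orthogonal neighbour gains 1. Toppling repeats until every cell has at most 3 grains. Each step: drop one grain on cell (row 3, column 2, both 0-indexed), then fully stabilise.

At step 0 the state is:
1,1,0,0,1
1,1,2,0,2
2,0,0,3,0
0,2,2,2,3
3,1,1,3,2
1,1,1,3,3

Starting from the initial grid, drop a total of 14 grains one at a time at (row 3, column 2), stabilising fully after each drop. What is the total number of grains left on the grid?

49

[0] 1,1,0,0,1
1,1,2,0,2
2,0,0,3,0
0,2,2,2,3
3,1,1,3,2
1,1,1,3,3
[1] 1,1,0,0,1
1,1,2,0,2
2,0,0,3,0
0,2,3,2,3
3,1,1,3,2
1,1,1,3,3
[2] 1,1,0,0,1
1,1,2,0,2
2,0,1,3,0
0,3,0,3,3
3,1,2,3,2
1,1,1,3,3
[3] 1,1,0,0,1
1,1,2,0,2
2,0,1,3,0
0,3,1,3,3
3,1,2,3,2
1,1,1,3,3
[4] 1,1,0,0,1
1,1,2,0,2
2,0,1,3,0
0,3,2,3,3
3,1,2,3,2
1,1,1,3,3
[5] 1,1,0,0,1
1,1,2,0,2
2,0,1,3,0
0,3,3,3,3
3,1,2,3,2
1,1,1,3,3
[6] 1,1,0,0,1
1,1,2,1,2
2,1,3,0,2
1,0,3,3,1
3,3,0,3,1
1,1,3,1,1
[7] 1,1,0,0,1
1,1,3,1,2
2,2,0,2,2
1,1,2,1,2
3,3,2,0,2
1,1,3,2,1
[8] 1,1,0,0,1
1,1,3,1,2
2,2,0,2,2
1,1,3,1,2
3,3,2,0,2
1,1,3,2,1
[9] 1,1,0,0,1
1,1,3,1,2
2,2,1,2,2
1,2,0,2,2
3,3,3,0,2
1,1,3,2,1
[10] 1,1,0,0,1
1,1,3,1,2
2,2,1,2,2
1,2,1,2,2
3,3,3,0,2
1,1,3,2,1
[11] 1,1,0,0,1
1,1,3,1,2
2,2,1,2,2
1,2,2,2,2
3,3,3,0,2
1,1,3,2,1
[12] 1,1,0,0,1
1,1,3,1,2
2,2,1,2,2
1,2,3,2,2
3,3,3,0,2
1,1,3,2,1
[13] 1,1,0,0,1
1,1,3,1,2
2,3,2,2,2
3,0,2,3,2
0,2,2,1,2
2,3,0,3,1
[14] 1,1,0,0,1
1,1,3,1,2
2,3,2,2,2
3,0,3,3,2
0,2,2,1,2
2,3,0,3,1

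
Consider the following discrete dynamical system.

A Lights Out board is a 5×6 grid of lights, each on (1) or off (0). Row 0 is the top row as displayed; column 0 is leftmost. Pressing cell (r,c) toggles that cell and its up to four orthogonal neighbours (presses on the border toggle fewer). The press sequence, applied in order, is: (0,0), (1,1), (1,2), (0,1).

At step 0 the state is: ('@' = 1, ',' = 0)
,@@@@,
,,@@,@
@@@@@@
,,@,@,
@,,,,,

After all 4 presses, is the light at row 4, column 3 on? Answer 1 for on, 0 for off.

0

[0] ,@@@@,
,,@@,@
@@@@@@
,,@,@,
@,,,,,
[1] @,@@@,
@,@@,@
@@@@@@
,,@,@,
@,,,,,
[2] @@@@@,
,@,@,@
@,@@@@
,,@,@,
@,,,,,
[3] @@,@@,
,,@,,@
@,,@@@
,,@,@,
@,,,,,
[4] ,,@@@,
,@@,,@
@,,@@@
,,@,@,
@,,,,,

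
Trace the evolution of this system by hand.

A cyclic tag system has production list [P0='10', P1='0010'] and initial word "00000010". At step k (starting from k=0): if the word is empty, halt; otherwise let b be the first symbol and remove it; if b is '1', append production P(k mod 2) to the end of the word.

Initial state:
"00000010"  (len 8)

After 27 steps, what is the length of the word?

k=0  "00000010"  (len 8)
k=1  "0000010"  (len 7)
k=2  "000010"  (len 6)
k=3  "00010"  (len 5)
k=4  "0010"  (len 4)
k=5  "010"  (len 3)
k=6  "10"  (len 2)
k=7  "010"  (len 3)
k=8  "10"  (len 2)
k=9  "010"  (len 3)
k=10  "10"  (len 2)
k=11  "010"  (len 3)
k=12  "10"  (len 2)
k=13  "010"  (len 3)
k=14  "10"  (len 2)
k=15  "010"  (len 3)
k=16  "10"  (len 2)
k=17  "010"  (len 3)
k=18  "10"  (len 2)
k=19  "010"  (len 3)
k=20  "10"  (len 2)
k=21  "010"  (len 3)
k=22  "10"  (len 2)
k=23  "010"  (len 3)
k=24  "10"  (len 2)
k=25  "010"  (len 3)
k=26  "10"  (len 2)
k=27  "010"  (len 3)

3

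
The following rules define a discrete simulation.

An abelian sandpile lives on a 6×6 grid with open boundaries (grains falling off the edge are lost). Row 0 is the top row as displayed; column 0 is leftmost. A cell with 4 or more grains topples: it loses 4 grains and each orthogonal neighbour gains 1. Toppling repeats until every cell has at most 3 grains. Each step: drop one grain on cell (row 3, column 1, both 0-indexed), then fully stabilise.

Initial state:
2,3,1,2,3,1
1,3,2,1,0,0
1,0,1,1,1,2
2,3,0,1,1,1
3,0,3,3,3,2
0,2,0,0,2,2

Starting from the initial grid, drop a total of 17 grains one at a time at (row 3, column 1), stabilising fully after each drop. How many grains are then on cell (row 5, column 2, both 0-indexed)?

gen 0: 2,3,1,2,3,1
1,3,2,1,0,0
1,0,1,1,1,2
2,3,0,1,1,1
3,0,3,3,3,2
0,2,0,0,2,2
gen 1: 2,3,1,2,3,1
1,3,2,1,0,0
1,1,1,1,1,2
3,0,1,1,1,1
3,1,3,3,3,2
0,2,0,0,2,2
gen 2: 2,3,1,2,3,1
1,3,2,1,0,0
1,1,1,1,1,2
3,1,1,1,1,1
3,1,3,3,3,2
0,2,0,0,2,2
gen 3: 2,3,1,2,3,1
1,3,2,1,0,0
1,1,1,1,1,2
3,2,1,1,1,1
3,1,3,3,3,2
0,2,0,0,2,2
gen 4: 2,3,1,2,3,1
1,3,2,1,0,0
1,1,1,1,1,2
3,3,1,1,1,1
3,1,3,3,3,2
0,2,0,0,2,2
gen 5: 2,3,1,2,3,1
1,3,2,1,0,0
2,2,1,1,1,2
1,1,2,1,1,1
0,3,3,3,3,2
1,2,0,0,2,2
gen 6: 2,3,1,2,3,1
1,3,2,1,0,0
2,2,1,1,1,2
1,2,2,1,1,1
0,3,3,3,3,2
1,2,0,0,2,2
gen 7: 2,3,1,2,3,1
1,3,2,1,0,0
2,2,1,1,1,2
1,3,2,1,1,1
0,3,3,3,3,2
1,2,0,0,2,2
gen 8: 2,3,1,2,3,1
1,3,2,1,0,0
2,3,2,1,1,2
2,2,0,3,2,1
1,1,2,1,0,3
1,3,1,1,3,2
gen 9: 2,3,1,2,3,1
1,3,2,1,0,0
2,3,2,1,1,2
2,3,0,3,2,1
1,1,2,1,0,3
1,3,1,1,3,2
gen 10: 3,0,2,2,3,1
2,1,3,1,0,0
3,1,3,1,1,2
3,1,1,3,2,1
1,2,2,1,0,3
1,3,1,1,3,2
gen 11: 3,0,2,2,3,1
2,1,3,1,0,0
3,1,3,1,1,2
3,2,1,3,2,1
1,2,2,1,0,3
1,3,1,1,3,2
gen 12: 3,0,2,2,3,1
2,1,3,1,0,0
3,1,3,1,1,2
3,3,1,3,2,1
1,2,2,1,0,3
1,3,1,1,3,2
gen 13: 3,0,2,2,3,1
3,1,3,1,0,0
0,3,3,1,1,2
1,1,2,3,2,1
2,3,2,1,0,3
1,3,1,1,3,2
gen 14: 3,0,2,2,3,1
3,1,3,1,0,0
0,3,3,1,1,2
1,2,2,3,2,1
2,3,2,1,0,3
1,3,1,1,3,2
gen 15: 3,0,2,2,3,1
3,1,3,1,0,0
0,3,3,1,1,2
1,3,2,3,2,1
2,3,2,1,0,3
1,3,1,1,3,2
gen 16: 3,0,3,2,3,1
3,3,0,2,0,0
1,1,2,3,1,2
2,3,2,0,3,1
3,2,0,3,0,3
2,0,3,1,3,2
gen 17: 3,0,3,2,3,1
3,3,0,2,0,0
1,2,2,3,1,2
3,0,3,0,3,1
3,3,0,3,0,3
2,0,3,1,3,2

3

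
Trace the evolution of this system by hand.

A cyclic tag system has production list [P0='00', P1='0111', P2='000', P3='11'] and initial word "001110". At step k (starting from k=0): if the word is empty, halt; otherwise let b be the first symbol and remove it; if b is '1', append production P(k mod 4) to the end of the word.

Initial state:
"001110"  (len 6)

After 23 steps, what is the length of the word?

4

[0] "001110"  (len 6)
[1] "01110"  (len 5)
[2] "1110"  (len 4)
[3] "110000"  (len 6)
[4] "1000011"  (len 7)
[5] "00001100"  (len 8)
[6] "0001100"  (len 7)
[7] "001100"  (len 6)
[8] "01100"  (len 5)
[9] "1100"  (len 4)
[10] "1000111"  (len 7)
[11] "000111000"  (len 9)
[12] "00111000"  (len 8)
[13] "0111000"  (len 7)
[14] "111000"  (len 6)
[15] "11000000"  (len 8)
[16] "100000011"  (len 9)
[17] "0000001100"  (len 10)
[18] "000001100"  (len 9)
[19] "00001100"  (len 8)
[20] "0001100"  (len 7)
[21] "001100"  (len 6)
[22] "01100"  (len 5)
[23] "1100"  (len 4)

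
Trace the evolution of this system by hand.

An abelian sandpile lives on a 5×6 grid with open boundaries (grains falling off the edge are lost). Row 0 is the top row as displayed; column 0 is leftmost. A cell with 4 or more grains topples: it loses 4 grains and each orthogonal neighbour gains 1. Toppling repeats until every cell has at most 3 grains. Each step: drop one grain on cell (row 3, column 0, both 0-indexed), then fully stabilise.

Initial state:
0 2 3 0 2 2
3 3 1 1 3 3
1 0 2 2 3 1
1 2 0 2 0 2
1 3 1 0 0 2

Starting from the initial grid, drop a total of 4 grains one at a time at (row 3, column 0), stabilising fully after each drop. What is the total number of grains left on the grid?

gen 0: 0 2 3 0 2 2
3 3 1 1 3 3
1 0 2 2 3 1
1 2 0 2 0 2
1 3 1 0 0 2
gen 1: 0 2 3 0 2 2
3 3 1 1 3 3
1 0 2 2 3 1
2 2 0 2 0 2
1 3 1 0 0 2
gen 2: 0 2 3 0 2 2
3 3 1 1 3 3
1 0 2 2 3 1
3 2 0 2 0 2
1 3 1 0 0 2
gen 3: 0 2 3 0 2 2
3 3 1 1 3 3
2 0 2 2 3 1
0 3 0 2 0 2
2 3 1 0 0 2
gen 4: 0 2 3 0 2 2
3 3 1 1 3 3
2 0 2 2 3 1
1 3 0 2 0 2
2 3 1 0 0 2

49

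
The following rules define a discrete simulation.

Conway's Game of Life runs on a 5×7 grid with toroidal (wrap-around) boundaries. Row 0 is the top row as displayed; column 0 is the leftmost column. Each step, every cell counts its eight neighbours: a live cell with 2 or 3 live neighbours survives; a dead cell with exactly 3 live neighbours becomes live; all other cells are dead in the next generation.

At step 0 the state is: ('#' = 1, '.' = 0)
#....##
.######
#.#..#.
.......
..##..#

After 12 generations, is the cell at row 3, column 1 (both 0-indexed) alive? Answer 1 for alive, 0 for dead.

0

[0] #....##
.######
#.#..#.
.......
..##..#
[1] .......
..##...
#.#..#.
.###..#
#....##
[2] ......#
.###...
#...#.#
..###..
###..##
[3] ...#.##
.###.##
#...##.
..#.#..
###.###
[4] .......
.###...
#......
..#....
###....
[5] #..#...
.##....
...#...
#.#....
.##....
[6] #..#...
.###...
...#...
..##...
#.##...
[7] #...#..
.#.##..
.#..#..
.#..#..
....#..
[8] ....##.
######.
##..##.
...###.
...###.
[9] .#.....
#.#....
#......
..#....
......#
[10] ##.....
#......
.......
.......
.......
[11] ##.....
##.....
.......
.......
.......
[12] ##.....
##.....
.......
.......
.......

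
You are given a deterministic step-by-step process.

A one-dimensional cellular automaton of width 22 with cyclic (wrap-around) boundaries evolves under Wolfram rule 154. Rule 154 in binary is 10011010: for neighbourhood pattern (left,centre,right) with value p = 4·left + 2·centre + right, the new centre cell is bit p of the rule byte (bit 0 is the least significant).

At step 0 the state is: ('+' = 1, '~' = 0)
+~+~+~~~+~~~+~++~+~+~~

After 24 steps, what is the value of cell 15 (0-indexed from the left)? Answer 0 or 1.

step 0: +~+~+~~~+~~~+~++~+~+~~
step 1: ~~~~~+~+~+~+~~+~~~~~++
step 2: +~~~+~~~~~~~++~+~~~++~
step 3: ~+~+~+~~~~~++~~~+~++~~
step 4: +~~~~~+~~~++~+~+~~+~+~
step 5: ~+~~~+~+~++~~~~~++~~~~
step 6: +~+~+~~~~+~+~~~++~+~~~
step 7: ~~~~~+~~+~~~+~++~~~+~+
step 8: +~~~+~++~+~+~~+~+~+~~~
step 9: ~+~+~~+~~~~~++~~~~~+~+
step 10: ~~~~++~+~~~++~+~~~+~~~
step 11: ~~~++~~~+~++~~~+~+~+~~
step 12: ~~++~+~+~~+~+~+~~~~~+~
step 13: ~++~~~~~++~~~~~+~~~+~+
step 14: ~+~+~~~++~+~~~+~+~+~~~
step 15: +~~~+~++~~~+~+~~~~~+~~
step 16: ~+~+~~+~+~+~~~+~~~+~++
step 17: ~~~~++~~~~~+~+~+~+~~+~
step 18: ~~~++~+~~~+~~~~~~~++~+
step 19: +~++~~~+~+~+~~~~~++~~~
step 20: ~~+~+~+~~~~~+~~~++~+~+
step 21: ++~~~~~+~~~+~+~++~~~~~
step 22: +~+~~~+~+~+~~~~+~+~~~+
step 23: ~~~+~+~~~~~+~~+~~~+~++
step 24: +~+~~~+~~~+~++~+~+~~+~

1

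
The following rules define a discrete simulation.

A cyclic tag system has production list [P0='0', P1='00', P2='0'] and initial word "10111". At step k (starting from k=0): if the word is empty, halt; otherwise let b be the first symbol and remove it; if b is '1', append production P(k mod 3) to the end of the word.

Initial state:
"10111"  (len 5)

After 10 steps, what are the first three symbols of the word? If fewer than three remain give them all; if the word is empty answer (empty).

(empty)

k=0  "10111"  (len 5)
k=1  "01110"  (len 5)
k=2  "1110"  (len 4)
k=3  "1100"  (len 4)
k=4  "1000"  (len 4)
k=5  "00000"  (len 5)
k=6  "0000"  (len 4)
k=7  "000"  (len 3)
k=8  "00"  (len 2)
k=9  "0"  (len 1)
k=10  (halted — word empty)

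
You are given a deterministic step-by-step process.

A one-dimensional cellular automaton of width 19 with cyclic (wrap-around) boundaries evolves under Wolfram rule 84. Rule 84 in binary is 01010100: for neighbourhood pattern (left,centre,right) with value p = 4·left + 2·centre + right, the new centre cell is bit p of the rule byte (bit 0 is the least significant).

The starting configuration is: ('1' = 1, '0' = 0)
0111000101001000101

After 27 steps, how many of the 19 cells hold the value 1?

t=0: 0111000101001000101
t=1: 0001100101101100101
t=2: 1000110100100110101
t=3: 1100010110110010100
t=4: 0110010010011010110
t=5: 0011011011001010011
t=6: 1001001001101011001
t=7: 1101101100101001100
t=8: 0100100110101100110
t=9: 0110110010100110011
t=10: 0010011010110011001
t=11: 1011001010011001101
t=12: 1001101011001100100
t=13: 1100101001100110110
t=14: 0110101100110010010
t=15: 0010100110011011011
t=16: 1010110011001001001
t=17: 1010011001101101100
t=18: 1011001100100100110
t=19: 1001100110110110010
t=20: 1100110010010011010
t=21: 0110011011011001010
t=22: 0011001001001101011
t=23: 1001101101100101001
t=24: 1100100100110101100
t=25: 0110110110010100110
t=26: 0010010011010110011
t=27: 1011011001010011001

10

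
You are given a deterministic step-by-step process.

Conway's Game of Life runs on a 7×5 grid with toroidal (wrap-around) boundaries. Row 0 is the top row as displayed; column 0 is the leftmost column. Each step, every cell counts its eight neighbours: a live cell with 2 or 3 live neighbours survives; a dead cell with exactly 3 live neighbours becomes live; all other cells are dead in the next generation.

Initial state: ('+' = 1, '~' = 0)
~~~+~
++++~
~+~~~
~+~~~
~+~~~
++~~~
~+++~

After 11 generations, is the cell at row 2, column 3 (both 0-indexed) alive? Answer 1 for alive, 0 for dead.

gen 0: ~~~+~
++++~
~+~~~
~+~~~
~+~~~
++~~~
~+++~
gen 1: +~~~~
++~++
~~~~~
+++~~
~++~~
+~~~~
++~++
gen 2: ~~~~~
++~~+
~~~+~
+~+~~
~~+~~
~~~+~
~+~~~
gen 3: ~+~~~
+~~~+
~~++~
~+++~
~+++~
~~+~~
~~~~~
gen 4: +~~~~
+++++
+~~~~
~~~~+
~~~~~
~+++~
~~~~~
gen 5: +~++~
~~++~
~~+~~
~~~~~
~~++~
~~+~~
~++~~
gen 6: ~~~~+
~~~~+
~~++~
~~++~
~~++~
~~~~~
~~~~~
gen 7: ~~~~~
~~~~+
~~+~+
~+~~+
~~++~
~~~~~
~~~~~
gen 8: ~~~~~
~~~+~
~~~~+
++~~+
~~++~
~~~~~
~~~~~
gen 9: ~~~~~
~~~~~
~~~++
+++~+
+++++
~~~~~
~~~~~
gen 10: ~~~~~
~~~~~
~++++
~~~~~
~~~~~
+++++
~~~~~
gen 11: ~~~~~
~~++~
~~++~
~~++~
+++++
+++++
+++++

1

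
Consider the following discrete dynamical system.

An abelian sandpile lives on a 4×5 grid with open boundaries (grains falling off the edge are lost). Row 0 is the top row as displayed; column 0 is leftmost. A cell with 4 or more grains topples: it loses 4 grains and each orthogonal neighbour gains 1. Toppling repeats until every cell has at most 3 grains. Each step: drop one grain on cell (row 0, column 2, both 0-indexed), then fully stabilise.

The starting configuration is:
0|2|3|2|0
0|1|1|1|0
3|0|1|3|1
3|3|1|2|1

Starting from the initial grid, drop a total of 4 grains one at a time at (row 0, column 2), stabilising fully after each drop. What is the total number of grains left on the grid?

0) 0|2|3|2|0
0|1|1|1|0
3|0|1|3|1
3|3|1|2|1
1) 0|3|0|3|0
0|1|2|1|0
3|0|1|3|1
3|3|1|2|1
2) 0|3|1|3|0
0|1|2|1|0
3|0|1|3|1
3|3|1|2|1
3) 0|3|2|3|0
0|1|2|1|0
3|0|1|3|1
3|3|1|2|1
4) 0|3|3|3|0
0|1|2|1|0
3|0|1|3|1
3|3|1|2|1

31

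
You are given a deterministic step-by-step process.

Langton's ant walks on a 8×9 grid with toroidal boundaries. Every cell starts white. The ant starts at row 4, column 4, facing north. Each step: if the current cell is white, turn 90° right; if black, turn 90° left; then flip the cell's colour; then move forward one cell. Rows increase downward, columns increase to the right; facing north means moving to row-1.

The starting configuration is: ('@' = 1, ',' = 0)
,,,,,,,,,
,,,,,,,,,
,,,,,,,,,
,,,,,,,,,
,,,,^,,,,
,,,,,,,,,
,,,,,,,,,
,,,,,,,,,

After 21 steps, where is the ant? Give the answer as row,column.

6,1

[0] ,,,,,,,,,
,,,,,,,,,
,,,,,,,,,
,,,,,,,,,
,,,,^,,,,
,,,,,,,,,
,,,,,,,,,
,,,,,,,,,
[1] ,,,,,,,,,
,,,,,,,,,
,,,,,,,,,
,,,,,,,,,
,,,,@>,,,
,,,,,,,,,
,,,,,,,,,
,,,,,,,,,
[2] ,,,,,,,,,
,,,,,,,,,
,,,,,,,,,
,,,,,,,,,
,,,,@@,,,
,,,,,v,,,
,,,,,,,,,
,,,,,,,,,
[3] ,,,,,,,,,
,,,,,,,,,
,,,,,,,,,
,,,,,,,,,
,,,,@@,,,
,,,,<@,,,
,,,,,,,,,
,,,,,,,,,
[4] ,,,,,,,,,
,,,,,,,,,
,,,,,,,,,
,,,,,,,,,
,,,,^@,,,
,,,,@@,,,
,,,,,,,,,
,,,,,,,,,
[5] ,,,,,,,,,
,,,,,,,,,
,,,,,,,,,
,,,,,,,,,
,,,<,@,,,
,,,,@@,,,
,,,,,,,,,
,,,,,,,,,
[6] ,,,,,,,,,
,,,,,,,,,
,,,,,,,,,
,,,^,,,,,
,,,@,@,,,
,,,,@@,,,
,,,,,,,,,
,,,,,,,,,
[7] ,,,,,,,,,
,,,,,,,,,
,,,,,,,,,
,,,@>,,,,
,,,@,@,,,
,,,,@@,,,
,,,,,,,,,
,,,,,,,,,
[8] ,,,,,,,,,
,,,,,,,,,
,,,,,,,,,
,,,@@,,,,
,,,@v@,,,
,,,,@@,,,
,,,,,,,,,
,,,,,,,,,
[9] ,,,,,,,,,
,,,,,,,,,
,,,,,,,,,
,,,@@,,,,
,,,<@@,,,
,,,,@@,,,
,,,,,,,,,
,,,,,,,,,
[10] ,,,,,,,,,
,,,,,,,,,
,,,,,,,,,
,,,@@,,,,
,,,,@@,,,
,,,v@@,,,
,,,,,,,,,
,,,,,,,,,
[11] ,,,,,,,,,
,,,,,,,,,
,,,,,,,,,
,,,@@,,,,
,,,,@@,,,
,,<@@@,,,
,,,,,,,,,
,,,,,,,,,
[12] ,,,,,,,,,
,,,,,,,,,
,,,,,,,,,
,,,@@,,,,
,,^,@@,,,
,,@@@@,,,
,,,,,,,,,
,,,,,,,,,
[13] ,,,,,,,,,
,,,,,,,,,
,,,,,,,,,
,,,@@,,,,
,,@>@@,,,
,,@@@@,,,
,,,,,,,,,
,,,,,,,,,
[14] ,,,,,,,,,
,,,,,,,,,
,,,,,,,,,
,,,@@,,,,
,,@@@@,,,
,,@v@@,,,
,,,,,,,,,
,,,,,,,,,
[15] ,,,,,,,,,
,,,,,,,,,
,,,,,,,,,
,,,@@,,,,
,,@@@@,,,
,,@,>@,,,
,,,,,,,,,
,,,,,,,,,
[16] ,,,,,,,,,
,,,,,,,,,
,,,,,,,,,
,,,@@,,,,
,,@@^@,,,
,,@,,@,,,
,,,,,,,,,
,,,,,,,,,
[17] ,,,,,,,,,
,,,,,,,,,
,,,,,,,,,
,,,@@,,,,
,,@<,@,,,
,,@,,@,,,
,,,,,,,,,
,,,,,,,,,
[18] ,,,,,,,,,
,,,,,,,,,
,,,,,,,,,
,,,@@,,,,
,,@,,@,,,
,,@v,@,,,
,,,,,,,,,
,,,,,,,,,
[19] ,,,,,,,,,
,,,,,,,,,
,,,,,,,,,
,,,@@,,,,
,,@,,@,,,
,,<@,@,,,
,,,,,,,,,
,,,,,,,,,
[20] ,,,,,,,,,
,,,,,,,,,
,,,,,,,,,
,,,@@,,,,
,,@,,@,,,
,,,@,@,,,
,,v,,,,,,
,,,,,,,,,
[21] ,,,,,,,,,
,,,,,,,,,
,,,,,,,,,
,,,@@,,,,
,,@,,@,,,
,,,@,@,,,
,<@,,,,,,
,,,,,,,,,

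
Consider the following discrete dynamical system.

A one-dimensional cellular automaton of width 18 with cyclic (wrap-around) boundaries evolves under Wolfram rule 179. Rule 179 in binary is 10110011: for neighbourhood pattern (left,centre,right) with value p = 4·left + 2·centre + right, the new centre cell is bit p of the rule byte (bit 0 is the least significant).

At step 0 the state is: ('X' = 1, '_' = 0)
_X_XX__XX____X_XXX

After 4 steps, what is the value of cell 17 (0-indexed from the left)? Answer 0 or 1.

k=0  _X_XX__XX____X_XXX
k=1  X_X__XX__XXXX_X_X_
k=2  _X_XX__XX_XX_X_X_X
k=3  X_X__XX__X__X_X_X_
k=4  _X_XX__XX_XX_X_X_X

1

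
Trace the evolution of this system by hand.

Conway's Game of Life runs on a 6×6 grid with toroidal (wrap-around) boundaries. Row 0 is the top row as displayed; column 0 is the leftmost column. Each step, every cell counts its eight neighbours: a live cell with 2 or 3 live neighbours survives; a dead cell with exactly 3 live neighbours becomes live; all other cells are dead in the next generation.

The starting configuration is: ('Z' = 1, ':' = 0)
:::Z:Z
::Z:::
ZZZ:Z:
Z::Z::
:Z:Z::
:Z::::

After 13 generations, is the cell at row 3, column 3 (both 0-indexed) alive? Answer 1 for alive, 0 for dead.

0

t=0: :::Z:Z
::Z:::
ZZZ:Z:
Z::Z::
:Z:Z::
:Z::::
t=1: ::Z:::
Z:Z:ZZ
Z:Z::Z
Z::ZZZ
ZZ::::
Z:::Z:
t=2: Z:::Z:
Z:Z:Z:
::Z:::
::ZZZ:
:Z:Z::
Z::::Z
t=3: Z::ZZ:
::::::
::Z:ZZ
:Z::Z:
ZZ:Z:Z
ZZ::ZZ
t=4: ZZ:ZZ:
::::::
:::ZZZ
:Z::::
:::Z::
::::::
t=5: ::::::
Z:Z:::
::::Z:
::ZZ::
::::::
::ZZZ:
t=6: :ZZ:::
::::::
:ZZ:::
:::Z::
::::Z:
:::Z::
t=7: ::Z:::
::::::
::Z:::
::ZZ::
:::ZZ:
::ZZ::
t=8: ::ZZ::
::::::
::ZZ::
::Z:Z:
::::Z:
::Z:Z:
t=9: ::ZZ::
::::::
::ZZ::
::Z:Z:
::::ZZ
::Z:Z:
t=10: ::ZZ::
::::::
::ZZ::
::Z:ZZ
::::ZZ
::Z:ZZ
t=11: ::ZZZ:
::::::
::ZZZ:
::Z::Z
Z:::::
::Z::Z
t=12: ::ZZZ:
::::::
::ZZZ:
:ZZ:ZZ
ZZ:::Z
:ZZ:ZZ
t=13: :ZZ:ZZ
::::::
:ZZ:ZZ
::::::
::::::
::::::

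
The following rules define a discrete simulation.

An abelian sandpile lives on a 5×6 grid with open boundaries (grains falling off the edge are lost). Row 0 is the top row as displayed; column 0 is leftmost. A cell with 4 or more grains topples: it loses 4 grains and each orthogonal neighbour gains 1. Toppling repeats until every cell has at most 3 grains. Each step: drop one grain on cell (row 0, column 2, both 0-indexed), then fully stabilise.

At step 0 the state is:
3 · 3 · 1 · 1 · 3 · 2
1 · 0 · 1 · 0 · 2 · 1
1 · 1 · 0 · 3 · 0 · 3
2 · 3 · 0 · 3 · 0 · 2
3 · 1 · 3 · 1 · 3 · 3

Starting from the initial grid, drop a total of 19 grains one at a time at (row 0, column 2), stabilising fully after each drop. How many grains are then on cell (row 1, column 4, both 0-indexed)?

gen 0: 3 · 3 · 1 · 1 · 3 · 2
1 · 0 · 1 · 0 · 2 · 1
1 · 1 · 0 · 3 · 0 · 3
2 · 3 · 0 · 3 · 0 · 2
3 · 1 · 3 · 1 · 3 · 3
gen 1: 3 · 3 · 2 · 1 · 3 · 2
1 · 0 · 1 · 0 · 2 · 1
1 · 1 · 0 · 3 · 0 · 3
2 · 3 · 0 · 3 · 0 · 2
3 · 1 · 3 · 1 · 3 · 3
gen 2: 3 · 3 · 3 · 1 · 3 · 2
1 · 0 · 1 · 0 · 2 · 1
1 · 1 · 0 · 3 · 0 · 3
2 · 3 · 0 · 3 · 0 · 2
3 · 1 · 3 · 1 · 3 · 3
gen 3: 0 · 1 · 1 · 2 · 3 · 2
2 · 1 · 2 · 0 · 2 · 1
1 · 1 · 0 · 3 · 0 · 3
2 · 3 · 0 · 3 · 0 · 2
3 · 1 · 3 · 1 · 3 · 3
gen 4: 0 · 1 · 2 · 2 · 3 · 2
2 · 1 · 2 · 0 · 2 · 1
1 · 1 · 0 · 3 · 0 · 3
2 · 3 · 0 · 3 · 0 · 2
3 · 1 · 3 · 1 · 3 · 3
gen 5: 0 · 1 · 3 · 2 · 3 · 2
2 · 1 · 2 · 0 · 2 · 1
1 · 1 · 0 · 3 · 0 · 3
2 · 3 · 0 · 3 · 0 · 2
3 · 1 · 3 · 1 · 3 · 3
gen 6: 0 · 2 · 0 · 3 · 3 · 2
2 · 1 · 3 · 0 · 2 · 1
1 · 1 · 0 · 3 · 0 · 3
2 · 3 · 0 · 3 · 0 · 2
3 · 1 · 3 · 1 · 3 · 3
gen 7: 0 · 2 · 1 · 3 · 3 · 2
2 · 1 · 3 · 0 · 2 · 1
1 · 1 · 0 · 3 · 0 · 3
2 · 3 · 0 · 3 · 0 · 2
3 · 1 · 3 · 1 · 3 · 3
gen 8: 0 · 2 · 2 · 3 · 3 · 2
2 · 1 · 3 · 0 · 2 · 1
1 · 1 · 0 · 3 · 0 · 3
2 · 3 · 0 · 3 · 0 · 2
3 · 1 · 3 · 1 · 3 · 3
gen 9: 0 · 2 · 3 · 3 · 3 · 2
2 · 1 · 3 · 0 · 2 · 1
1 · 1 · 0 · 3 · 0 · 3
2 · 3 · 0 · 3 · 0 · 2
3 · 1 · 3 · 1 · 3 · 3
gen 10: 0 · 3 · 2 · 1 · 0 · 3
2 · 2 · 0 · 2 · 3 · 1
1 · 1 · 1 · 3 · 0 · 3
2 · 3 · 0 · 3 · 0 · 2
3 · 1 · 3 · 1 · 3 · 3
gen 11: 0 · 3 · 3 · 1 · 0 · 3
2 · 2 · 0 · 2 · 3 · 1
1 · 1 · 1 · 3 · 0 · 3
2 · 3 · 0 · 3 · 0 · 2
3 · 1 · 3 · 1 · 3 · 3
gen 12: 1 · 0 · 1 · 2 · 0 · 3
2 · 3 · 1 · 2 · 3 · 1
1 · 1 · 1 · 3 · 0 · 3
2 · 3 · 0 · 3 · 0 · 2
3 · 1 · 3 · 1 · 3 · 3
gen 13: 1 · 0 · 2 · 2 · 0 · 3
2 · 3 · 1 · 2 · 3 · 1
1 · 1 · 1 · 3 · 0 · 3
2 · 3 · 0 · 3 · 0 · 2
3 · 1 · 3 · 1 · 3 · 3
gen 14: 1 · 0 · 3 · 2 · 0 · 3
2 · 3 · 1 · 2 · 3 · 1
1 · 1 · 1 · 3 · 0 · 3
2 · 3 · 0 · 3 · 0 · 2
3 · 1 · 3 · 1 · 3 · 3
gen 15: 1 · 1 · 0 · 3 · 0 · 3
2 · 3 · 2 · 2 · 3 · 1
1 · 1 · 1 · 3 · 0 · 3
2 · 3 · 0 · 3 · 0 · 2
3 · 1 · 3 · 1 · 3 · 3
gen 16: 1 · 1 · 1 · 3 · 0 · 3
2 · 3 · 2 · 2 · 3 · 1
1 · 1 · 1 · 3 · 0 · 3
2 · 3 · 0 · 3 · 0 · 2
3 · 1 · 3 · 1 · 3 · 3
gen 17: 1 · 1 · 2 · 3 · 0 · 3
2 · 3 · 2 · 2 · 3 · 1
1 · 1 · 1 · 3 · 0 · 3
2 · 3 · 0 · 3 · 0 · 2
3 · 1 · 3 · 1 · 3 · 3
gen 18: 1 · 1 · 3 · 3 · 0 · 3
2 · 3 · 2 · 2 · 3 · 1
1 · 1 · 1 · 3 · 0 · 3
2 · 3 · 0 · 3 · 0 · 2
3 · 1 · 3 · 1 · 3 · 3
gen 19: 1 · 2 · 1 · 0 · 1 · 3
2 · 3 · 3 · 3 · 3 · 1
1 · 1 · 1 · 3 · 0 · 3
2 · 3 · 0 · 3 · 0 · 2
3 · 1 · 3 · 1 · 3 · 3

3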